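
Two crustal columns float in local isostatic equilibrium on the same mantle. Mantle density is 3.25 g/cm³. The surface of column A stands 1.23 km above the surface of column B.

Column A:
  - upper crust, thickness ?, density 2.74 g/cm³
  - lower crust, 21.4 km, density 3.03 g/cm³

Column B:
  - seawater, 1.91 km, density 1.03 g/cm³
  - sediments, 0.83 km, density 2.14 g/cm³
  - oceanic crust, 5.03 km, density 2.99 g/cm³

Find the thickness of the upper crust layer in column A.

Take the compensation level at the base of the deeper column (depth z_c below the surface of column A) and equate Σ ρ_i t_i down to z_c; mantle fills any gap and the z_c terms cancel.
Column A: x×2.74 + 21.4×3.03 + (z_c − 21.4 − x)×3.25
Column B: 1.23×0 + 1.91×1.03 + 0.83×2.14 + 5.03×2.99 + (z_c − 1.23 − 7.77)×3.25
The z_c×3.25 term appears on both sides and cancels. Collect the known terms of each column as K = Σ(ρt)_known − 3.25 × (depth of known layers): K_A = 64.842 − 3.25×21.4 = −4.708; K_B = 18.7832 − 3.25×(1.23 + 7.77) = −10.4668.
Balance: K_A − x×(3.25 − 2.74) = K_B, so x = (K_A − K_B)/(3.25 − 2.74) = 5.7588/0.51 = 11.3 km.

11.3 km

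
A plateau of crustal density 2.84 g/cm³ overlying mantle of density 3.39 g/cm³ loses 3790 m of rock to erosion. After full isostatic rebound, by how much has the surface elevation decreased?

Rebound u = e ρ_c/ρ_m = 3790 m × 2.84/3.39 = 3175 m.
Net surface drop = e − u = 3790 m − 3175 m = e (ρ_m − ρ_c)/ρ_m = 615 m.

615 m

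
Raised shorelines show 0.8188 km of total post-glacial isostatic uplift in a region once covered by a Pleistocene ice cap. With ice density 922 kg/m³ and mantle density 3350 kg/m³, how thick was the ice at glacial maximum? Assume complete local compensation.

u = t ρ_ice/ρ_m → t = u ρ_m/ρ_ice = 0.8188 km × 3350/922 = 2.98 km.

2.98 km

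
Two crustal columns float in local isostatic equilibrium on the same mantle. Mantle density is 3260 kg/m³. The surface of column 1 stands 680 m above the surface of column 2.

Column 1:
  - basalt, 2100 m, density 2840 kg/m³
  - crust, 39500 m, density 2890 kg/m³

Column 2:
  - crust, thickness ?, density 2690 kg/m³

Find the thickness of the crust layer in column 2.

Take the compensation level at the base of the deeper column (depth z_c below the surface of column 1) and equate Σ ρ_i t_i down to z_c; mantle fills any gap and the z_c terms cancel.
Column 1: 2100×2840 + 39500×2890 + (z_c − 41600)×3260
Column 2: 680×0 + x×2690 + (z_c − 680 − 0 − x)×3260
The z_c×3260 term appears on both sides and cancels. Collect the known terms of each column as K = Σ(ρt)_known − 3260 × (depth of known layers): K_1 = 120119000 − 3260×41600 = −15497000; K_2 = 0 − 3260×(680 + 0) = −2216800.
Balance: K_1 = K_2 − x×(3260 − 2690), so x = (K_2 − K_1)/(3260 − 2690) = 13280200/570 = 23300 m.

23300 m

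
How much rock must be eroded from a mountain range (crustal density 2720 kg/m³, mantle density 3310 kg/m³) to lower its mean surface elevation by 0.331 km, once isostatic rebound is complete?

Net drop Δ = e − u = e − e ρ_c/ρ_m = e (ρ_m − ρ_c)/ρ_m.
e = Δ ρ_m/(ρ_m − ρ_c) = 0.331 km × 3310/590 = 1.86 km.

1.86 km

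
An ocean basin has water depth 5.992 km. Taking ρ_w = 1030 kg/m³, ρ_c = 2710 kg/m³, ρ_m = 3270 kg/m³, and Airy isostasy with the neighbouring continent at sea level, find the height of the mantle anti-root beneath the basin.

For local isostatic compensation: replacing crust with seawater at the top is compensated by replacing crust with mantle at the base: d (ρ_c − ρ_w) = a (ρ_m − ρ_c).
a = d (ρ_c − ρ_w)/(ρ_m − ρ_c) = 5.992 km × 1680/560 = 18 km.

18 km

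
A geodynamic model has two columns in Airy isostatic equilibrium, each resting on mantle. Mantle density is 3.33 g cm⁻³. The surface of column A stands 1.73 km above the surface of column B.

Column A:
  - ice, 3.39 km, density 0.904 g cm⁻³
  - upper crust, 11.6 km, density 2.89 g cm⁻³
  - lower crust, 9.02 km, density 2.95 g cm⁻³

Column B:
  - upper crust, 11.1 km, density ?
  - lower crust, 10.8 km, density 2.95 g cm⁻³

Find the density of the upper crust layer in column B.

Take the compensation level at the base of the deeper column (depth z_c below the surface of column A) and equate Σ ρ_i t_i down to z_c; mantle fills any gap and the z_c terms cancel.
Column A: 3.39×0.904 + 11.6×2.89 + 9.02×2.95 + (z_c − 24.01)×3.33
Column B: 1.73×0 + 11.1×ρ + 10.8×2.95 + (z_c − 1.73 − 21.9)×3.33
The z_c×3.33 term appears on both sides and cancels. Collect the known terms of each column as K = Σ(ρt)_known − 3.33 × (depth of known layers): K_A = 63.19756 − 3.33×24.01 = −16.75574; K_B = 31.86 − 3.33×(1.73 + 21.9) = −46.8279.
Balance: K_A = K_B + 11.1×ρ, so ρ = (K_A − K_B)/11.1 = 30.0722/11.1 = 2.71 g cm⁻³.

2.71 g cm⁻³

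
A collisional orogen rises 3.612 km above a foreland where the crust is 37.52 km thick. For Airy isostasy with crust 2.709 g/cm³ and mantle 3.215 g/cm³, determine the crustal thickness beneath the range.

60.5 km

Root depth r = h ρ_c / (ρ_m − ρ_c) = 3.612 km × 2.709 / 0.506 = 19.34 km.
Total thickness = T + h + r = 37.52 km + 3.612 km + 19.34 km = 60.5 km.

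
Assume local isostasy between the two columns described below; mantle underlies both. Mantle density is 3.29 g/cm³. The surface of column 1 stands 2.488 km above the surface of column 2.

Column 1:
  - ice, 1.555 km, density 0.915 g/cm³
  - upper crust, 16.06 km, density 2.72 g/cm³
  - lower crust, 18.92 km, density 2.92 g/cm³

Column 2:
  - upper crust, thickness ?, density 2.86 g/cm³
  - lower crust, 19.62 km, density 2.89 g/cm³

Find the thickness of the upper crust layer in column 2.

Take the compensation level at the base of the deeper column (depth z_c below the surface of column 1) and equate Σ ρ_i t_i down to z_c; mantle fills any gap and the z_c terms cancel.
Column 1: 1.555×0.915 + 16.06×2.72 + 18.92×2.92 + (z_c − 36.535)×3.29
Column 2: 2.488×0 + x×2.86 + 19.62×2.89 + (z_c − 2.488 − 19.62 − x)×3.29
The z_c×3.29 term appears on both sides and cancels. Collect the known terms of each column as K = Σ(ρt)_known − 3.29 × (depth of known layers): K_1 = 100.352425 − 3.29×36.535 = −19.847725; K_2 = 56.7018 − 3.29×(2.488 + 19.62) = −16.03352.
Balance: K_1 = K_2 − x×(3.29 − 2.86), so x = (K_2 − K_1)/(3.29 − 2.86) = 3.8142/0.43 = 8.87 km.

8.87 km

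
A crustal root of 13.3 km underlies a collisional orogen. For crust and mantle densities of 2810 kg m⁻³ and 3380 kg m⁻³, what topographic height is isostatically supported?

Equating mass per unit area of the two columns: ρ_c h = (ρ_m − ρ_c) r.
h = r (ρ_m − ρ_c) / ρ_c = 13.3 km × (3380 − 2810) / 2810 = 2.7 km.

2.7 km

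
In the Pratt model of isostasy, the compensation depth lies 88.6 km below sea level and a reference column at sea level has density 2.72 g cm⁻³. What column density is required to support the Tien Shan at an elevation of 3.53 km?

Pratt balance: ρ_ref D = ρ (D + h).
ρ = ρ_ref D/(D + h) = 2.72 × 88.6 km/(88.6 km + 3.53 km) = 2.62 g cm⁻³.

2.62 g cm⁻³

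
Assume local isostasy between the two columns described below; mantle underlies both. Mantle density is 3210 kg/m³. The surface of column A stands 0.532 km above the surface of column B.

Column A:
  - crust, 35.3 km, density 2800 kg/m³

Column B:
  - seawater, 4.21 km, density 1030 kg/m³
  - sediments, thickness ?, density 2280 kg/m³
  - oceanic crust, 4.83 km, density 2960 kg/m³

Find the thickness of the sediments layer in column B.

2.56 km

Take the compensation level at the base of the deeper column (depth z_c below the surface of column A) and equate Σ ρ_i t_i down to z_c; mantle fills any gap and the z_c terms cancel.
Column A: 35.3×2800 + (z_c − 35.3)×3210
Column B: 0.532×0 + 4.21×1030 + x×2280 + 4.83×2960 + (z_c − 0.532 − 9.04 − x)×3210
The z_c×3210 term appears on both sides and cancels. Collect the known terms of each column as K = Σ(ρt)_known − 3210 × (depth of known layers): K_A = 98840 − 3210×35.3 = −14473; K_B = 18633.1 − 3210×(0.532 + 9.04) = −12093.02.
Balance: K_A = K_B − x×(3210 − 2280), so x = (K_B − K_A)/(3210 − 2280) = 2379.98/930 = 2.56 km.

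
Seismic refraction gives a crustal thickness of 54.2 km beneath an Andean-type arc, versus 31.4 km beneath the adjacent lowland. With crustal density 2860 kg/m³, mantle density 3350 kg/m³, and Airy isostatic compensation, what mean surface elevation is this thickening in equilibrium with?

Excess crust Δ = 54.2 km − 31.4 km = 22.8 km, split between elevation h and root r with h + r = Δ.
Airy balance ρ_c h = (ρ_m − ρ_c) r gives r = h ρ_c/(ρ_m − ρ_c), so h (1 + ρ_c/(ρ_m − ρ_c)) = Δ, i.e. h = Δ (ρ_m − ρ_c)/ρ_m.
h = 22.8 km × 490/3350 = 3.33 km.

3.33 km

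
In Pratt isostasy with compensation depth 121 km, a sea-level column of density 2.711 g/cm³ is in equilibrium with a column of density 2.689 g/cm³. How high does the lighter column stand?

ρ_ref D = ρ (D + h) → h = D (ρ_ref − ρ)/ρ.
h = 121 km × (2.711 − 2.689)/2.689 = 0.99 km.

0.99 km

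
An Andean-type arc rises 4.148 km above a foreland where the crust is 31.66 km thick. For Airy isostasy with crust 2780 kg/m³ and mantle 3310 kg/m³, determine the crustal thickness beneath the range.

57.6 km

Root depth r = h ρ_c / (ρ_m − ρ_c) = 4.148 km × 2780 / 530 = 21.76 km.
Total thickness = T + h + r = 31.66 km + 4.148 km + 21.76 km = 57.6 km.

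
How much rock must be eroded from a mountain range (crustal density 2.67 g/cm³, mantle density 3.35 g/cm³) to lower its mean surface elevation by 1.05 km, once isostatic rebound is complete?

Net drop Δ = e − u = e − e ρ_c/ρ_m = e (ρ_m − ρ_c)/ρ_m.
e = Δ ρ_m/(ρ_m − ρ_c) = 1.05 km × 3.35/0.68 = 5.17 km.

5.17 km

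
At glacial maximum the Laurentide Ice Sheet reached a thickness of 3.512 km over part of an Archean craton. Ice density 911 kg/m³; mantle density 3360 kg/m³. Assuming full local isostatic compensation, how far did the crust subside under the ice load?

0.952 km

In Airy isostatic equilibrium: the ice load ρ_ice t is balanced by mantle displaced below, ρ_m s.
s = t ρ_ice / ρ_m = 3.512 km × 911/3360 = 0.952 km.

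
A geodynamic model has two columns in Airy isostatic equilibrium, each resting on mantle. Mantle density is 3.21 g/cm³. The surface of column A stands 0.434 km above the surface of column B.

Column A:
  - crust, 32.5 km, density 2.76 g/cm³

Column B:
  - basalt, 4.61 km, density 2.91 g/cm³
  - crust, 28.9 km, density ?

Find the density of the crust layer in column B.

2.8 g/cm³

Take the compensation level at the base of the deeper column (depth z_c below the surface of column A) and equate Σ ρ_i t_i down to z_c; mantle fills any gap and the z_c terms cancel.
Column A: 32.5×2.76 + (z_c − 32.5)×3.21
Column B: 0.434×0 + 4.61×2.91 + 28.9×ρ + (z_c − 0.434 − 33.51)×3.21
The z_c×3.21 term appears on both sides and cancels. Collect the known terms of each column as K = Σ(ρt)_known − 3.21 × (depth of known layers): K_A = 89.7 − 3.21×32.5 = −14.625; K_B = 13.4151 − 3.21×(0.434 + 33.51) = −95.54514.
Balance: K_A = K_B + 28.9×ρ, so ρ = (K_A − K_B)/28.9 = 80.9201/28.9 = 2.8 g/cm³.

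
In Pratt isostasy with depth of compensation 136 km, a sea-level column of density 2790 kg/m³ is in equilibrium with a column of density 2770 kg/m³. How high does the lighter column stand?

0.982 km

ρ_ref D = ρ (D + h) → h = D (ρ_ref − ρ)/ρ.
h = 136 km × (2790 − 2770)/2770 = 0.982 km.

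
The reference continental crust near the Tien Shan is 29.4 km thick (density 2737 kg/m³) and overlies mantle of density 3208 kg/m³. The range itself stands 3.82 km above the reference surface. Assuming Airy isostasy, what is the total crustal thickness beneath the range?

55.4 km

Root depth r = h ρ_c / (ρ_m − ρ_c) = 3.82 km × 2737 / 471 = 22.2 km.
Total thickness = T + h + r = 29.4 km + 3.82 km + 22.2 km = 55.4 km.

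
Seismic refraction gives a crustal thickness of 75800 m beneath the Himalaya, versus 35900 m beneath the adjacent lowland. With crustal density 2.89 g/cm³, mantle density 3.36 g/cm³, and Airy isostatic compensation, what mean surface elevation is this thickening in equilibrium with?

Excess crust Δ = 75800 m − 35900 m = 39900 m, split between elevation h and root r with h + r = Δ.
Airy balance ρ_c h = (ρ_m − ρ_c) r gives r = h ρ_c/(ρ_m − ρ_c), so h (1 + ρ_c/(ρ_m − ρ_c)) = Δ, i.e. h = Δ (ρ_m − ρ_c)/ρ_m.
h = 39900 m × 0.47/3.36 = 5580 m.

5580 m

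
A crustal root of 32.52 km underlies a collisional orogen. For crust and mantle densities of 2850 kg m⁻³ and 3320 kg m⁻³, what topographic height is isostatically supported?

5.36 km

Equating mass per unit area of the two columns: ρ_c h = (ρ_m − ρ_c) r.
h = r (ρ_m − ρ_c) / ρ_c = 32.52 km × (3320 − 2850) / 2850 = 5.36 km.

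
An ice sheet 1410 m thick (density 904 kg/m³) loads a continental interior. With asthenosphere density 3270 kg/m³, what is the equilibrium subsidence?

By Archimedes' principle applied to the lithosphere: the ice load ρ_ice t is balanced by mantle displaced below, ρ_m s.
s = t ρ_ice / ρ_m = 1410 m × 904/3270 = 390 m.

390 m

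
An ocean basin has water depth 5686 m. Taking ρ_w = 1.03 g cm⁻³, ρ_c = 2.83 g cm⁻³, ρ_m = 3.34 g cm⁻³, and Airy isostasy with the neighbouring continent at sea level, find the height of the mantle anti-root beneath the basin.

20100 m

In Airy isostatic equilibrium: replacing crust with seawater at the top is compensated by replacing crust with mantle at the base: d (ρ_c − ρ_w) = a (ρ_m − ρ_c).
a = d (ρ_c − ρ_w)/(ρ_m − ρ_c) = 5686 m × 1.8/0.51 = 20100 m.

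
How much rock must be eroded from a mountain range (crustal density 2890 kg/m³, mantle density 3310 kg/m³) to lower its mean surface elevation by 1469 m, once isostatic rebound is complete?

11600 m

Net drop Δ = e − u = e − e ρ_c/ρ_m = e (ρ_m − ρ_c)/ρ_m.
e = Δ ρ_m/(ρ_m − ρ_c) = 1469 m × 3310/420 = 11600 m.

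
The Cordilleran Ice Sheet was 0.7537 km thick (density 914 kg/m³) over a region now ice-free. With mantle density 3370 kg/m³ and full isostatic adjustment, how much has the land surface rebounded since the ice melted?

0.204 km

Removing the load lets mantle flow back in; uplift u satisfies ρ_ice t = ρ_m u.
u = t ρ_ice/ρ_m = 0.7537 km × 914/3370 = 0.204 km.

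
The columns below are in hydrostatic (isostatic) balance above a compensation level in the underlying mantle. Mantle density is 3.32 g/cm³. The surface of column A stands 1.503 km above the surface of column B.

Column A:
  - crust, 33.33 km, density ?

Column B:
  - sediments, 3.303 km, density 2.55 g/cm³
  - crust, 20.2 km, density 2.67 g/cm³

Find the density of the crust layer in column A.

2.7 g/cm³

Take the compensation level at the base of the deeper column (depth z_c below the surface of column A) and equate Σ ρ_i t_i down to z_c; mantle fills any gap and the z_c terms cancel.
Column A: 33.33×ρ + (z_c − 33.33)×3.32
Column B: 1.503×0 + 3.303×2.55 + 20.2×2.67 + (z_c − 1.503 − 23.503)×3.32
The z_c×3.32 term appears on both sides and cancels. Collect the known terms of each column as K = Σ(ρt)_known − 3.32 × (depth of known layers): K_A = 0 − 3.32×33.33 = −110.6556; K_B = 62.35665 − 3.32×(1.503 + 23.503) = −20.66327.
Balance: K_A + 33.33×ρ = K_B, so ρ = (K_B − K_A)/33.33 = 89.9923/33.33 = 2.7 g/cm³.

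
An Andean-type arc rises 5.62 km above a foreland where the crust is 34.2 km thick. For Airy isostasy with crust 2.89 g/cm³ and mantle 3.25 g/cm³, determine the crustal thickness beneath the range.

84.9 km

Root depth r = h ρ_c / (ρ_m − ρ_c) = 5.62 km × 2.89 / 0.36 = 45.12 km.
Total thickness = T + h + r = 34.2 km + 5.62 km + 45.12 km = 84.9 km.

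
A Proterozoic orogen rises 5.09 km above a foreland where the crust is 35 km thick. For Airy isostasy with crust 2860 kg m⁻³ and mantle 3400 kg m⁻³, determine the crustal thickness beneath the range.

67 km

Root depth r = h ρ_c / (ρ_m − ρ_c) = 5.09 km × 2860 / 540 = 26.96 km.
Total thickness = T + h + r = 35 km + 5.09 km + 26.96 km = 67 km.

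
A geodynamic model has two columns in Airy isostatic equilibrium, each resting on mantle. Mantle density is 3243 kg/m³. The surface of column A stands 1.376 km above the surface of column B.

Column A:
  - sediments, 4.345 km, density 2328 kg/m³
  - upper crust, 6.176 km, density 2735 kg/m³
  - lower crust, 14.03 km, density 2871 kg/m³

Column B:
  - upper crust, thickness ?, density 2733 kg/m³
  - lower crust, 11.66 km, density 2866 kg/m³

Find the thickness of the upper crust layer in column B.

6.81 km

Take the compensation level at the base of the deeper column (depth z_c below the surface of column A) and equate Σ ρ_i t_i down to z_c; mantle fills any gap and the z_c terms cancel.
Column A: 4.345×2328 + 6.176×2735 + 14.03×2871 + (z_c − 24.551)×3243
Column B: 1.376×0 + x×2733 + 11.66×2866 + (z_c − 1.376 − 11.66 − x)×3243
The z_c×3243 term appears on both sides and cancels. Collect the known terms of each column as K = Σ(ρt)_known − 3243 × (depth of known layers): K_A = 67286.65 − 3243×24.551 = −12332.243; K_B = 33417.56 − 3243×(1.376 + 11.66) = −8858.188.
Balance: K_A = K_B − x×(3243 − 2733), so x = (K_B − K_A)/(3243 − 2733) = 3474.06/510 = 6.81 km.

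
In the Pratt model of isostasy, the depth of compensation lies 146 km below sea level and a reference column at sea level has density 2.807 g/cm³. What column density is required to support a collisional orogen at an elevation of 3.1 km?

2.75 g/cm³

Pratt balance: ρ_ref D = ρ (D + h).
ρ = ρ_ref D/(D + h) = 2.807 × 146 km/(146 km + 3.1 km) = 2.75 g/cm³.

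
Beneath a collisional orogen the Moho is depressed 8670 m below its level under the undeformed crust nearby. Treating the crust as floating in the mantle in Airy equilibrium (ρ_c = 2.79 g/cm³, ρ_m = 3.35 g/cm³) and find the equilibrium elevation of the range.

For local isostatic compensation: ρ_c h = (ρ_m − ρ_c) r.
h = r (ρ_m − ρ_c) / ρ_c = 8670 m × (3.35 − 2.79) / 2.79 = 1740 m.

1740 m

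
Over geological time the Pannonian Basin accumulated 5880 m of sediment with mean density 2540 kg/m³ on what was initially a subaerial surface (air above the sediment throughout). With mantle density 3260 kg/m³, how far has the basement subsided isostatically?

4580 m

Subaerial load: s = t ρ_sed / ρ_m = 5880 m × 2540/3260 = 4580 m.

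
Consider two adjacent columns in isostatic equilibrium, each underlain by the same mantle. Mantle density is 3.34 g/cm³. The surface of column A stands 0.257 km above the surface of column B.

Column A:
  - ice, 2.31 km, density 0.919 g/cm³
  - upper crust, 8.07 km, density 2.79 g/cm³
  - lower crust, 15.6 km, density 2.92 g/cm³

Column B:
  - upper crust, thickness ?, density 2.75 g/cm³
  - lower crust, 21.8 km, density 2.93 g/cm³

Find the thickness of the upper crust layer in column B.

Take the compensation level at the base of the deeper column (depth z_c below the surface of column A) and equate Σ ρ_i t_i down to z_c; mantle fills any gap and the z_c terms cancel.
Column A: 2.31×0.919 + 8.07×2.79 + 15.6×2.92 + (z_c − 25.98)×3.34
Column B: 0.257×0 + x×2.75 + 21.8×2.93 + (z_c − 0.257 − 21.8 − x)×3.34
The z_c×3.34 term appears on both sides and cancels. Collect the known terms of each column as K = Σ(ρt)_known − 3.34 × (depth of known layers): K_A = 70.19019 − 3.34×25.98 = −16.58301; K_B = 63.874 − 3.34×(0.257 + 21.8) = −9.79638.
Balance: K_A = K_B − x×(3.34 − 2.75), so x = (K_B − K_A)/(3.34 − 2.75) = 6.78663/0.59 = 11.5 km.

11.5 km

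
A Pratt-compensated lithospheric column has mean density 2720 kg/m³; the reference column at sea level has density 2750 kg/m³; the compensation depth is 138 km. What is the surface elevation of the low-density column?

ρ_ref D = ρ (D + h) → h = D (ρ_ref − ρ)/ρ.
h = 138 km × (2750 − 2720)/2720 = 1.52 km.

1.52 km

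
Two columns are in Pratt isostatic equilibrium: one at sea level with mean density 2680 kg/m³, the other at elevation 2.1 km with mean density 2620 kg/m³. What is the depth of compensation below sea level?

ρ_ref D = ρ (D + h) → D (ρ_ref − ρ) = ρ h.
D = ρ h/(ρ_ref − ρ) = 2620 × 2.1 km/(2680 − 2620) = 91.7 km.

91.7 km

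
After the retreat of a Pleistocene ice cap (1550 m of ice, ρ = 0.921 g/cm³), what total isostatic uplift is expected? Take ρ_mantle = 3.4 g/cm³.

420 m

Removing the load lets mantle flow back in; uplift u satisfies ρ_ice t = ρ_m u.
u = t ρ_ice/ρ_m = 1550 m × 0.921/3.4 = 420 m.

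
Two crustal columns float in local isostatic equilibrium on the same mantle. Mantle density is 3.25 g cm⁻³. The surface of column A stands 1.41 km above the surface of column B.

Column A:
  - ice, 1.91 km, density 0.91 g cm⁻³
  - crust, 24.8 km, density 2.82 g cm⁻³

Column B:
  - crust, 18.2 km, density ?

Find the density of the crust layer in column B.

2.67 g cm⁻³

Take the compensation level at the base of the deeper column (depth z_c below the surface of column A) and equate Σ ρ_i t_i down to z_c; mantle fills any gap and the z_c terms cancel.
Column A: 1.91×0.91 + 24.8×2.82 + (z_c − 26.71)×3.25
Column B: 1.41×0 + 18.2×ρ + (z_c − 1.41 − 18.2)×3.25
The z_c×3.25 term appears on both sides and cancels. Collect the known terms of each column as K = Σ(ρt)_known − 3.25 × (depth of known layers): K_A = 71.6741 − 3.25×26.71 = −15.1334; K_B = 0 − 3.25×(1.41 + 18.2) = −63.7325.
Balance: K_A = K_B + 18.2×ρ, so ρ = (K_A − K_B)/18.2 = 48.5991/18.2 = 2.67 g cm⁻³.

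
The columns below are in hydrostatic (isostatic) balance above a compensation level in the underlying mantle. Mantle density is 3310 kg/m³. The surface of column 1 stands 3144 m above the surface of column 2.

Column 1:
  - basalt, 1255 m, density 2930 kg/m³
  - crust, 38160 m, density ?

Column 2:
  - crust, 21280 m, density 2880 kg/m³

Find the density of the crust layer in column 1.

Take the compensation level at the base of the deeper column (depth z_c below the surface of column 1) and equate Σ ρ_i t_i down to z_c; mantle fills any gap and the z_c terms cancel.
Column 1: 1255×2930 + 38160×ρ + (z_c − 39415)×3310
Column 2: 3144×0 + 21280×2880 + (z_c − 3144 − 21280)×3310
The z_c×3310 term appears on both sides and cancels. Collect the known terms of each column as K = Σ(ρt)_known − 3310 × (depth of known layers): K_1 = 3677150 − 3310×39415 = −126786500; K_2 = 61286400 − 3310×(3144 + 21280) = −19557040.
Balance: K_1 + 38160×ρ = K_2, so ρ = (K_2 − K_1)/38160 = 107229000/38160 = 2810 kg/m³.

2810 kg/m³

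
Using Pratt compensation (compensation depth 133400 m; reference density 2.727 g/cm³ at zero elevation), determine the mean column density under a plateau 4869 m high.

Pratt balance: ρ_ref D = ρ (D + h).
ρ = ρ_ref D/(D + h) = 2.727 × 133400 m/(133400 m + 4869 m) = 2.63 g/cm³.

2.63 g/cm³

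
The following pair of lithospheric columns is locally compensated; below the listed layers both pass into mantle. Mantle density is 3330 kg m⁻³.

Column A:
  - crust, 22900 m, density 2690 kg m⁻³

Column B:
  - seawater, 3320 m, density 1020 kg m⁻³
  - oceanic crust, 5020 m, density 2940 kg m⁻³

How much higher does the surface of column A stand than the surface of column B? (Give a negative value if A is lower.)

For any compensation level in the mantle, the mantle terms cancel and isostasy reduces to e = (Σt_A − Σt_B) − (Σ(ρt)_A − Σ(ρt)_B) / ρ_m.
Σt_A = 22900 m; Σt_B = 8340 m; Σ(ρt)_A = 61601000; Σ(ρt)_B = 18145200 (in m·kg m⁻³).
e = (22900 − 8340) − (61601000 − 18145200) / 3330 = 1510 m.

1510 m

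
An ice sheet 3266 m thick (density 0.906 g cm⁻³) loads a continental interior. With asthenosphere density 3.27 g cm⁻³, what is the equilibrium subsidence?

Equating mass per unit area of the two columns: the ice load ρ_ice t is balanced by mantle displaced below, ρ_m s.
s = t ρ_ice / ρ_m = 3266 m × 0.906/3.27 = 905 m.

905 m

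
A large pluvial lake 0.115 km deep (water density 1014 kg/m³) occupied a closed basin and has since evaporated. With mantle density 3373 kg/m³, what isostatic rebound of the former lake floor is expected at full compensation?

u = d ρ_w/ρ_m = 0.115 km × 1014/3373 = 0.0346 km.

0.0346 km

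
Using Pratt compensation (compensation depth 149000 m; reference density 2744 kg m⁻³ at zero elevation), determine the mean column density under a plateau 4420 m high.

2660 kg m⁻³

Pratt balance: ρ_ref D = ρ (D + h).
ρ = ρ_ref D/(D + h) = 2744 × 149000 m/(149000 m + 4420 m) = 2660 kg m⁻³.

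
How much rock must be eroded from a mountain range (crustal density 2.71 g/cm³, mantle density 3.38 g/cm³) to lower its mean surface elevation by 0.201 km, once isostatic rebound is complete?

Net drop Δ = e − u = e − e ρ_c/ρ_m = e (ρ_m − ρ_c)/ρ_m.
e = Δ ρ_m/(ρ_m − ρ_c) = 0.201 km × 3.38/0.67 = 1.01 km.

1.01 km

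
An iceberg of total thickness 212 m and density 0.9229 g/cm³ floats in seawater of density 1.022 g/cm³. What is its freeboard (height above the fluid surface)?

Floating equilibrium: submerged depth d = t ρ_obj/ρ_fluid = 212 m × 0.9229/1.022 = 191.4 m.
Freeboard = t − d = 212 m − 191.4 m = 20.6 m.

20.6 m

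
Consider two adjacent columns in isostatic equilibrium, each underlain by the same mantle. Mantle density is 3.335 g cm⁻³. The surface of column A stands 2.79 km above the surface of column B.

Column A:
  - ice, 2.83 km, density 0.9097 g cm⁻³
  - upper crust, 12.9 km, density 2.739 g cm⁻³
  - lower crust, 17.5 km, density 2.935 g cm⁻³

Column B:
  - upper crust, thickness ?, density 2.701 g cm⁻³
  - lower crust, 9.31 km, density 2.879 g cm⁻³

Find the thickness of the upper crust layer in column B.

Take the compensation level at the base of the deeper column (depth z_c below the surface of column A) and equate Σ ρ_i t_i down to z_c; mantle fills any gap and the z_c terms cancel.
Column A: 2.83×0.9097 + 12.9×2.739 + 17.5×2.935 + (z_c − 33.23)×3.335
Column B: 2.79×0 + x×2.701 + 9.31×2.879 + (z_c − 2.79 − 9.31 − x)×3.335
The z_c×3.335 term appears on both sides and cancels. Collect the known terms of each column as K = Σ(ρt)_known − 3.335 × (depth of known layers): K_A = 89.270051 − 3.335×33.23 = −21.551999; K_B = 26.80349 − 3.335×(2.79 + 9.31) = −13.55001.
Balance: K_A = K_B − x×(3.335 − 2.701), so x = (K_B − K_A)/(3.335 − 2.701) = 8.00199/0.634 = 12.6 km.

12.6 km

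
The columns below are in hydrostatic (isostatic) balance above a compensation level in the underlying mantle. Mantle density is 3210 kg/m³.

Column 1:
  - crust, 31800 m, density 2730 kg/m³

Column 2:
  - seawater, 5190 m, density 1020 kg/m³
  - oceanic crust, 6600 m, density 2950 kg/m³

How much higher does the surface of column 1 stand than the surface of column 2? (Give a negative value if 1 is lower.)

For any compensation level in the mantle, the mantle terms cancel and isostasy reduces to e = (Σt_1 − Σt_2) − (Σ(ρt)_1 − Σ(ρt)_2) / ρ_m.
Σt_1 = 31800 m; Σt_2 = 11790 m; Σ(ρt)_1 = 86814000; Σ(ρt)_2 = 24763800 (in m·kg/m³).
e = (31800 − 11790) − (86814000 − 24763800) / 3210 = 680 m.

680 m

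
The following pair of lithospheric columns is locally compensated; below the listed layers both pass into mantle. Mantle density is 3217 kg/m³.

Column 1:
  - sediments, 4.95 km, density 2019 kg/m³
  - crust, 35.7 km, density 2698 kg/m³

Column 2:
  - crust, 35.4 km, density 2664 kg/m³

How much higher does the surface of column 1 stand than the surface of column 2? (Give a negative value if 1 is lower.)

1.52 km

For any compensation level in the mantle, the mantle terms cancel and isostasy reduces to e = (Σt_1 − Σt_2) − (Σ(ρt)_1 − Σ(ρt)_2) / ρ_m.
Σt_1 = 40.65 km; Σt_2 = 35.4 km; Σ(ρt)_1 = 106312.65; Σ(ρt)_2 = 94305.6 (in km·kg/m³).
e = (40.65 − 35.4) − (106312.65 − 94305.6) / 3217 = 1.52 km.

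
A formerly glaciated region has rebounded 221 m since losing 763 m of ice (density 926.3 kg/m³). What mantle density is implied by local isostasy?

ρ_m = ρ_ice t / u = 926.3 × 763 m/221 m = 3200 kg/m³.

3200 kg/m³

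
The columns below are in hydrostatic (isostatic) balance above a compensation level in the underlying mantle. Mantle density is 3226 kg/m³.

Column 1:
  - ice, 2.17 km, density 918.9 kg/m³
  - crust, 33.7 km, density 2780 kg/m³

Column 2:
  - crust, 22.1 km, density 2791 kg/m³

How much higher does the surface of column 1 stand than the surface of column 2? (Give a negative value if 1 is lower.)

3.23 km

For any compensation level in the mantle, the mantle terms cancel and isostasy reduces to e = (Σt_1 − Σt_2) − (Σ(ρt)_1 − Σ(ρt)_2) / ρ_m.
Σt_1 = 35.87 km; Σt_2 = 22.1 km; Σ(ρt)_1 = 95680.013; Σ(ρt)_2 = 61681.1 (in km·kg/m³).
e = (35.87 − 22.1) − (95680.013 − 61681.1) / 3226 = 3.23 km.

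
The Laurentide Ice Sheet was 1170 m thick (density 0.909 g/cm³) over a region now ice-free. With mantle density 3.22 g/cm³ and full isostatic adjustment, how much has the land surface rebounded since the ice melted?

Removing the load lets mantle flow back in; uplift u satisfies ρ_ice t = ρ_m u.
u = t ρ_ice/ρ_m = 1170 m × 0.909/3.22 = 330 m.

330 m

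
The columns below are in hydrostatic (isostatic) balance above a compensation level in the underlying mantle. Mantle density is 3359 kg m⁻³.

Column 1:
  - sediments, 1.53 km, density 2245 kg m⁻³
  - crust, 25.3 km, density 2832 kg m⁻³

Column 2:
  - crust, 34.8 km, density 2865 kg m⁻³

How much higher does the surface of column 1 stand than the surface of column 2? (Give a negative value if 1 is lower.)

For any compensation level in the mantle, the mantle terms cancel and isostasy reduces to e = (Σt_1 − Σt_2) − (Σ(ρt)_1 − Σ(ρt)_2) / ρ_m.
Σt_1 = 26.83 km; Σt_2 = 34.8 km; Σ(ρt)_1 = 75084.45; Σ(ρt)_2 = 99702 (in km·kg m⁻³).
e = (26.83 − 34.8) − (75084.45 − 99702) / 3359 = −0.641 km.

−0.641 km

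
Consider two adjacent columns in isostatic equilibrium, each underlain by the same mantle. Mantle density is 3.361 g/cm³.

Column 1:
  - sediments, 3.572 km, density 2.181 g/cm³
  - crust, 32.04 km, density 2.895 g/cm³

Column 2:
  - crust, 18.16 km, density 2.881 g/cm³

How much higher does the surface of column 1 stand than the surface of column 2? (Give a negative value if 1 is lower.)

3.1 km

For any compensation level in the mantle, the mantle terms cancel and isostasy reduces to e = (Σt_1 − Σt_2) − (Σ(ρt)_1 − Σ(ρt)_2) / ρ_m.
Σt_1 = 35.612 km; Σt_2 = 18.16 km; Σ(ρt)_1 = 100.546332; Σ(ρt)_2 = 52.31896 (in km·g/cm³).
e = (35.612 − 18.16) − (100.546332 − 52.31896) / 3.361 = 3.1 km.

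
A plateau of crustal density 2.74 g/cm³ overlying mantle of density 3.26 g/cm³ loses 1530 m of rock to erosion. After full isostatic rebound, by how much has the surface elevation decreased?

244 m

Rebound u = e ρ_c/ρ_m = 1530 m × 2.74/3.26 = 1286 m.
Net surface drop = e − u = 1530 m − 1286 m = e (ρ_m − ρ_c)/ρ_m = 244 m.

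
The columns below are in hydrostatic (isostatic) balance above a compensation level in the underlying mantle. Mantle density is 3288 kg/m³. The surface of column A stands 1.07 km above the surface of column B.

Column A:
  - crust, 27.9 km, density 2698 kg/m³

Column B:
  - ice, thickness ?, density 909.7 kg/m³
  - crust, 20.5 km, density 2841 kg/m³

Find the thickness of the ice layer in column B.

Take the compensation level at the base of the deeper column (depth z_c below the surface of column A) and equate Σ ρ_i t_i down to z_c; mantle fills any gap and the z_c terms cancel.
Column A: 27.9×2698 + (z_c − 27.9)×3288
Column B: 1.07×0 + x×909.7 + 20.5×2841 + (z_c − 1.07 − 20.5 − x)×3288
The z_c×3288 term appears on both sides and cancels. Collect the known terms of each column as K = Σ(ρt)_known − 3288 × (depth of known layers): K_A = 75274.2 − 3288×27.9 = −16461; K_B = 58240.5 − 3288×(1.07 + 20.5) = −12681.66.
Balance: K_A = K_B − x×(3288 − 909.7), so x = (K_B − K_A)/(3288 − 909.7) = 3779.34/2378.3 = 1.59 km.

1.59 km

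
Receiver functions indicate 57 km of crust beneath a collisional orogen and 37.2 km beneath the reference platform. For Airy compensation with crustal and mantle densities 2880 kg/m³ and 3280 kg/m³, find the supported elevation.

Excess crust Δ = 57 km − 37.2 km = 19.8 km, split between elevation h and root r with h + r = Δ.
Airy balance ρ_c h = (ρ_m − ρ_c) r gives r = h ρ_c/(ρ_m − ρ_c), so h (1 + ρ_c/(ρ_m − ρ_c)) = Δ, i.e. h = Δ (ρ_m − ρ_c)/ρ_m.
h = 19.8 km × 400/3280 = 2.41 km.

2.41 km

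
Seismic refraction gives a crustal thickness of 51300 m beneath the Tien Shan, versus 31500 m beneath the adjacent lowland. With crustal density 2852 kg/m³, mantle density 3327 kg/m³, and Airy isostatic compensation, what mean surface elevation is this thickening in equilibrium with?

2830 m

Excess crust Δ = 51300 m − 31500 m = 19800 m, split between elevation h and root r with h + r = Δ.
Airy balance ρ_c h = (ρ_m − ρ_c) r gives r = h ρ_c/(ρ_m − ρ_c), so h (1 + ρ_c/(ρ_m − ρ_c)) = Δ, i.e. h = Δ (ρ_m − ρ_c)/ρ_m.
h = 19800 m × 475/3327 = 2830 m.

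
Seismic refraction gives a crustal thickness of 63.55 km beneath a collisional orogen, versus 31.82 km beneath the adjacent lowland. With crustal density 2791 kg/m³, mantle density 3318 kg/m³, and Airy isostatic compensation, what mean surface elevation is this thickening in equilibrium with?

5.04 km

Excess crust Δ = 63.55 km − 31.82 km = 31.73 km, split between elevation h and root r with h + r = Δ.
Airy balance ρ_c h = (ρ_m − ρ_c) r gives r = h ρ_c/(ρ_m − ρ_c), so h (1 + ρ_c/(ρ_m − ρ_c)) = Δ, i.e. h = Δ (ρ_m − ρ_c)/ρ_m.
h = 31.73 km × 527/3318 = 5.04 km.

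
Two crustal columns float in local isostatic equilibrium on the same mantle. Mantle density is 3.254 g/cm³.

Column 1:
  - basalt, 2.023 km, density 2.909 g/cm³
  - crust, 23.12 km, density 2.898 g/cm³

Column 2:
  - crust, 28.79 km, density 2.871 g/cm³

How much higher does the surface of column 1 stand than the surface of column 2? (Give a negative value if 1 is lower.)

For any compensation level in the mantle, the mantle terms cancel and isostasy reduces to e = (Σt_1 − Σt_2) − (Σ(ρt)_1 − Σ(ρt)_2) / ρ_m.
Σt_1 = 25.143 km; Σt_2 = 28.79 km; Σ(ρt)_1 = 72.886667; Σ(ρt)_2 = 82.65609 (in km·g/cm³).
e = (25.143 − 28.79) − (72.886667 − 82.65609) / 3.254 = −0.645 km.

−0.645 km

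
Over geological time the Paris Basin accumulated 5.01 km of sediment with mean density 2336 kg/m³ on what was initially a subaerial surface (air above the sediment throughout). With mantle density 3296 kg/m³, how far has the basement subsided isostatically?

3.55 km

Subaerial load: s = t ρ_sed / ρ_m = 5.01 km × 2336/3296 = 3.55 km.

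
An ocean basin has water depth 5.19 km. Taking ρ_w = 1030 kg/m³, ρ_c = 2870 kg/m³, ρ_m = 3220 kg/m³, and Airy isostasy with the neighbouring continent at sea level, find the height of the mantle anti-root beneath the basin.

In Airy isostatic equilibrium: replacing crust with seawater at the top is compensated by replacing crust with mantle at the base: d (ρ_c − ρ_w) = a (ρ_m − ρ_c).
a = d (ρ_c − ρ_w)/(ρ_m − ρ_c) = 5.19 km × 1840/350 = 27.3 km.

27.3 km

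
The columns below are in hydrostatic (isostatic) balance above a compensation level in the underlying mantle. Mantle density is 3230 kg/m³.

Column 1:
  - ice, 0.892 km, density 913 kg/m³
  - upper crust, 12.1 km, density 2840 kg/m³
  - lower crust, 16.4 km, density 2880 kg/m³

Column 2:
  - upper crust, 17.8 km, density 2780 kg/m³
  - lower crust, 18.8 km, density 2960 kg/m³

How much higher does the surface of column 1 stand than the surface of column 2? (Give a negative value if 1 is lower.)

−0.173 km

For any compensation level in the mantle, the mantle terms cancel and isostasy reduces to e = (Σt_1 − Σt_2) − (Σ(ρt)_1 − Σ(ρt)_2) / ρ_m.
Σt_1 = 29.392 km; Σt_2 = 36.6 km; Σ(ρt)_1 = 82410.396; Σ(ρt)_2 = 105132 (in km·kg/m³).
e = (29.392 − 36.6) − (82410.396 − 105132) / 3230 = −0.173 km.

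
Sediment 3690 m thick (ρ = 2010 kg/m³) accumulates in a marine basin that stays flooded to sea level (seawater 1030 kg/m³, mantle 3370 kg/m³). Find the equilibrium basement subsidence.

Submarine loading: the sediment displaces seawater, and the subsidence is in turn flooded, so s (ρ_m − ρ_w) = t (ρ_sed − ρ_w).
s = 3690 m × (2010 − 1030) / (3370 − 1030) = 1550 m.

1550 m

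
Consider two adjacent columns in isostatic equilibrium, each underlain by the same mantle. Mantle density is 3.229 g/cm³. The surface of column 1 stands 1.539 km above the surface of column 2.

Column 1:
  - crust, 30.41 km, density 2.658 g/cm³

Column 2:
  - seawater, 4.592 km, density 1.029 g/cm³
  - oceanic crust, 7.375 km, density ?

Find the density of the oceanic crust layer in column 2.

2.92 g/cm³

Take the compensation level at the base of the deeper column (depth z_c below the surface of column 1) and equate Σ ρ_i t_i down to z_c; mantle fills any gap and the z_c terms cancel.
Column 1: 30.41×2.658 + (z_c − 30.41)×3.229
Column 2: 1.539×0 + 4.592×1.029 + 7.375×ρ + (z_c − 1.539 − 11.967)×3.229
The z_c×3.229 term appears on both sides and cancels. Collect the known terms of each column as K = Σ(ρt)_known − 3.229 × (depth of known layers): K_1 = 80.82978 − 3.229×30.41 = −17.36411; K_2 = 4.725168 − 3.229×(1.539 + 11.967) = −38.885706.
Balance: K_1 = K_2 + 7.375×ρ, so ρ = (K_1 − K_2)/7.375 = 21.5216/7.375 = 2.92 g/cm³.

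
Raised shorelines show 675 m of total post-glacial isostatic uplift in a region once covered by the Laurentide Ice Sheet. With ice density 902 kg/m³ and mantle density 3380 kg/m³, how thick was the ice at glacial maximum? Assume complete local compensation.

2530 m

u = t ρ_ice/ρ_m → t = u ρ_m/ρ_ice = 675 m × 3380/902 = 2530 m.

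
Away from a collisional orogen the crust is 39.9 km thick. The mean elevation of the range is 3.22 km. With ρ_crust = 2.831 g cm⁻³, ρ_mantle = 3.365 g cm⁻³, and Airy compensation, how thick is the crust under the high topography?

60.2 km

Root depth r = h ρ_c / (ρ_m − ρ_c) = 3.22 km × 2.831 / 0.534 = 17.07 km.
Total thickness = T + h + r = 39.9 km + 3.22 km + 17.07 km = 60.2 km.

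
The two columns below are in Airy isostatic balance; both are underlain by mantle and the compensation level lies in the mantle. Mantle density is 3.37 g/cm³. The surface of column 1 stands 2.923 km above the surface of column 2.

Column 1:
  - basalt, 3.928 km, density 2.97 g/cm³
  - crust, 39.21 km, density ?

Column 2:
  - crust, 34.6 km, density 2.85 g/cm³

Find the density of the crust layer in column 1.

Take the compensation level at the base of the deeper column (depth z_c below the surface of column 1) and equate Σ ρ_i t_i down to z_c; mantle fills any gap and the z_c terms cancel.
Column 1: 3.928×2.97 + 39.21×ρ + (z_c − 43.138)×3.37
Column 2: 2.923×0 + 34.6×2.85 + (z_c − 2.923 − 34.6)×3.37
The z_c×3.37 term appears on both sides and cancels. Collect the known terms of each column as K = Σ(ρt)_known − 3.37 × (depth of known layers): K_1 = 11.66616 − 3.37×43.138 = −133.7089; K_2 = 98.61 − 3.37×(2.923 + 34.6) = −27.84251.
Balance: K_1 + 39.21×ρ = K_2, so ρ = (K_2 − K_1)/39.21 = 105.866/39.21 = 2.7 g/cm³.

2.7 g/cm³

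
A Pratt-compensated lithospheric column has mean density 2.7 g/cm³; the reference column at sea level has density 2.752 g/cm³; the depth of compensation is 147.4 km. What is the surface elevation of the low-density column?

2.84 km

ρ_ref D = ρ (D + h) → h = D (ρ_ref − ρ)/ρ.
h = 147.4 km × (2.752 − 2.7)/2.7 = 2.84 km.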